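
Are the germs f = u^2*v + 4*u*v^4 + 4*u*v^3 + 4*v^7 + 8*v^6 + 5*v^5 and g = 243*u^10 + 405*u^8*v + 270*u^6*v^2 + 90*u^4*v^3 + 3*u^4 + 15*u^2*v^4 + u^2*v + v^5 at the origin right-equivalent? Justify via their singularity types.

Yes.

The Hessian of f at 0 has rank 0. Corank 2; j^3 = u^2*v has shape L^2 M (L != M), so D-series; mu = 6 gives D_6. The Hessian of g at 0 has rank 0. Corank 2; j^3 = u^2*v has shape L^2 M (L != M), so D-series; mu = 6 gives D_6. Both have type D_6, hence right-equivalent.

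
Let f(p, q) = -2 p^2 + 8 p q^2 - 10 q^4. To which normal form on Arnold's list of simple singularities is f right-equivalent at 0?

A3

The Hessian of f at 0 has rank 1. Corank 1: A-series; mu = 3 gives A_3.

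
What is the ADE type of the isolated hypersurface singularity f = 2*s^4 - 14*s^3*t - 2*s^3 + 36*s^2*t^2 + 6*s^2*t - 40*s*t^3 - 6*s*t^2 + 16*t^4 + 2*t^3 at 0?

E7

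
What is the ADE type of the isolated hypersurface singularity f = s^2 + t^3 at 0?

A_{2}

The Hessian of f at 0 has rank 1. Corank 1: A-series; mu = 2 gives A_2.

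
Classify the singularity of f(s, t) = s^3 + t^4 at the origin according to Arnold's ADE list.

The Hessian of f at 0 has rank 0. Corank 2; j^3 = s^3 is a perfect cube, so E-series; the 4-jet and mu = 6 give E_6.

E6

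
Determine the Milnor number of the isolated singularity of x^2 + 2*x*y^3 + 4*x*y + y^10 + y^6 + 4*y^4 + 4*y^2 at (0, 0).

9

The Hessian of f at 0 is [[2, 4], [4, 8]] with rank 1, so corank 1. A Groebner basis of the Jacobian ideal J(f) in C{x,y} is {x^3 + 6*x^2*y + 12*x*y^2 - 8*x - 16*y, x + y^3 + 2*y}; counting standard monomials gives mu = 9. Corank 1: A-series; mu = 9 gives A_9.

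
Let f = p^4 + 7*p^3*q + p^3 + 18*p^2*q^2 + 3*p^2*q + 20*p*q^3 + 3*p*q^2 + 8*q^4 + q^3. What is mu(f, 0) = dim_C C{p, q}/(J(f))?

7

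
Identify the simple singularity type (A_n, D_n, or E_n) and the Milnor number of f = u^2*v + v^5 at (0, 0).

Type D_{6}, Milnor number mu = 6.

The Hessian of f at 0 has rank 0. Corank 2; j^3 = u^2*v has shape L^2 M (L != M), so D-series; mu = 6 gives D_6.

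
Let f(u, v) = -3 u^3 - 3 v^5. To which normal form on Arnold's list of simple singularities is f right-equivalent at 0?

E_8

The Hessian of f at 0 has rank 0. Corank 2; j^3 = -3*u^3 is a perfect cube, so E-series; the 5-jet and mu = 8 give E_8.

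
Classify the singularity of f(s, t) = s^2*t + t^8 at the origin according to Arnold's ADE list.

The Hessian of f at 0 has rank 0. Corank 2; j^3 = s^2*t has shape L^2 M (L != M), so D-series; mu = 9 gives D_9.

D9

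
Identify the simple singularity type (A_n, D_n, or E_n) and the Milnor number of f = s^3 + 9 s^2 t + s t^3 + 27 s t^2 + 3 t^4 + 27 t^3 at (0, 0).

Type E7, Milnor number mu = 7.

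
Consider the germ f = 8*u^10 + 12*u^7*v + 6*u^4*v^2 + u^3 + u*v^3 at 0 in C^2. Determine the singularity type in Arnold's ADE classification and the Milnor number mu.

The Hessian of f at 0 is [[0, 0], [0, 0]] with rank 0, so corank 2. A Groebner basis of the Jacobian ideal J(f) in C{u,v} is {u^3, u*v^2, 3*u^2 + v^3}; counting standard monomials gives mu = 7. Corank 2; j^3 = u^3 is a perfect cube, so E-series; the 4-jet and mu = 7 give E_7.

Type E_{7}, Milnor number mu = 7.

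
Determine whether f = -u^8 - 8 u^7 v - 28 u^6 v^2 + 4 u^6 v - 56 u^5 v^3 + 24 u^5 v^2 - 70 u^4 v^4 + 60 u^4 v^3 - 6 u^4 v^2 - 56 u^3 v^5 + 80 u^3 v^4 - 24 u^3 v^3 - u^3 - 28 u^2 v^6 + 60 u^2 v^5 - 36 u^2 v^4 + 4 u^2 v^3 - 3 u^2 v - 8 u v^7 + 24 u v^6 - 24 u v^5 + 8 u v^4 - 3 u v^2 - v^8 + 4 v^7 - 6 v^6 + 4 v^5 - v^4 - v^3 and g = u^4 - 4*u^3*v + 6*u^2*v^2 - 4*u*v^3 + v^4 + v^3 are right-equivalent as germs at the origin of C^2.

The Hessian of f at 0 has rank 0. Corank 2; j^3 = -(u + v)^3 is a perfect cube, so E-series; the 4-jet and mu = 6 give E_6. The Hessian of g at 0 has rank 0. Corank 2; j^3 = v^3 is a perfect cube, so E-series; the 4-jet and mu = 6 give E_6. Both have type E_6, hence right-equivalent.

Yes.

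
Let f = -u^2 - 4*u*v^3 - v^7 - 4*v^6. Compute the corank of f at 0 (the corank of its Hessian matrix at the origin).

The Hessian at 0 is [[-2, 0], [0, 0]] of rank 1; hence corank 1.

1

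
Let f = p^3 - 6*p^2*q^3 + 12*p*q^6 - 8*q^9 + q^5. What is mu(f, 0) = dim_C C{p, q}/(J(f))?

8

The Hessian of f at 0 has rank 0. Corank 2; j^3 = p^3 is a perfect cube, so E-series; the 5-jet and mu = 8 give E_8.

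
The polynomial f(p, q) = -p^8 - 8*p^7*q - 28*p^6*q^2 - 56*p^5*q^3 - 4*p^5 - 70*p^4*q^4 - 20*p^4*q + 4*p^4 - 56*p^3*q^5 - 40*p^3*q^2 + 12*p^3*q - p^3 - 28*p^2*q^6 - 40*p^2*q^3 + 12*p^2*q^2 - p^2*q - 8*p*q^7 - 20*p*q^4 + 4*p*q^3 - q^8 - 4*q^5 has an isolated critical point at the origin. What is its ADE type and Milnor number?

Type D_9, Milnor number mu = 9.

The Hessian of f at 0 is [[0, 0], [0, 0]] with rank 0, so corank 2. A Groebner basis of the Jacobian ideal J(f) in C{p,q} is {p^2*q^2 - 5*p^2*q/2 - p^2/4 - 13*p*q^2/2 + 7*p*q/4 - 7*q^3/2, 5*p^2*q/2 + p^2/2 + p*q^3 + 9*p*q^2 - 5*p*q/2 + 5*q^3, -5*p^2*q/2 - 3*p^2/4 - 12*p*q^2 + 13*p*q/4 + q^4 - 13*q^3/2, p^3 + 3*p^2*q - p^2/2 + 3*p*q^2 - p*q/2 + q^3}; counting standard monomials gives mu = 9. Corank 2; j^3 = -p^2*(p + q) has shape L^2 M (L != M), so D-series; mu = 9 gives D_9.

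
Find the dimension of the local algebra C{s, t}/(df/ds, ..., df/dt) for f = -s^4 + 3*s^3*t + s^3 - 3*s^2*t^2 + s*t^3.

7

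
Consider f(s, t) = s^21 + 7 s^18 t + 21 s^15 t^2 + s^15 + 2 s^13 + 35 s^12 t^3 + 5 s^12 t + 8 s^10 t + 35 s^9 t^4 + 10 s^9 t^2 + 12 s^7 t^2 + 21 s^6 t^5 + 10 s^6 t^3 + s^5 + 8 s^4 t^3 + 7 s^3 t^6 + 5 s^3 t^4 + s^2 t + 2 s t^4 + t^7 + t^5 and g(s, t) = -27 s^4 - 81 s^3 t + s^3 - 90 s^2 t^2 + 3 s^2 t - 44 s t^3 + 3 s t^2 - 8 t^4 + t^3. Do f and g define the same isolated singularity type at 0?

No.

The Hessian of f at 0 has rank 0. Corank 2; j^3 = s^2*t has shape L^2 M (L != M), so D-series; mu = 6 gives D_6. The Hessian of g at 0 has rank 0. Corank 2; j^3 = (s + t)^3 is a perfect cube, so E-series; the 4-jet and mu = 7 give E_7. f is D_6 but g is E_7, hence not right-equivalent.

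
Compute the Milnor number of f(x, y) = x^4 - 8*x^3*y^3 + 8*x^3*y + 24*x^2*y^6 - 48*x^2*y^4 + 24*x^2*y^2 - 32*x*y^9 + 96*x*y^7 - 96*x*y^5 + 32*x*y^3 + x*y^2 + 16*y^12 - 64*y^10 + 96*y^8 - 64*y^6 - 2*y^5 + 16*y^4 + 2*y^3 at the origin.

5

The Hessian of f at 0 has rank 0. Corank 2; j^3 = y^2*(x + 2*y) has shape L^2 M (L != M), so D-series; mu = 5 gives D_5.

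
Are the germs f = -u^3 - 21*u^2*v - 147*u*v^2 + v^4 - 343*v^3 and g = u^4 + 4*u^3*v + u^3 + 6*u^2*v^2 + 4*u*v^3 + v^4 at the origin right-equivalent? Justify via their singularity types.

Yes.

The Hessian of f at 0 has rank 0. Corank 2; j^3 = -(u + 7*v)^3 is a perfect cube, so E-series; the 4-jet and mu = 6 give E_6. The Hessian of g at 0 has rank 0. Corank 2; j^3 = u^3 is a perfect cube, so E-series; the 4-jet and mu = 6 give E_6. Both have type E_6, hence right-equivalent.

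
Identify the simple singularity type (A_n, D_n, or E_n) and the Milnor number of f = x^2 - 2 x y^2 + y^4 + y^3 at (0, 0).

Type A2, Milnor number mu = 2.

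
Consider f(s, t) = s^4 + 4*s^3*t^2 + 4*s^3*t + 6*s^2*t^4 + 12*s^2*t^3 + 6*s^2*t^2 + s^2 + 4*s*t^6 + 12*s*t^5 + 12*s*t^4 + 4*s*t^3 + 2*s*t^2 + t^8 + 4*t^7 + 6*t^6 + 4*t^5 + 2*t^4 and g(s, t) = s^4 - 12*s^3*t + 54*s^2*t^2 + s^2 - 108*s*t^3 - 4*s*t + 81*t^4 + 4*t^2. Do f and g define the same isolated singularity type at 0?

The Hessian of f at 0 has rank 1. Corank 1: A-series; mu = 3 gives A_3. The Hessian of g at 0 has rank 1. Corank 1: A-series; mu = 3 gives A_3. Both have type A_3, hence right-equivalent.

Yes.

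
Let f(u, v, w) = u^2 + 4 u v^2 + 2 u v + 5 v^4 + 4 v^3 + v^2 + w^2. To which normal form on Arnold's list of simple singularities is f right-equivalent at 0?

The Hessian of f at 0 has rank 2. Corank 1: A-series; mu = 3 gives A_3.

A_{3}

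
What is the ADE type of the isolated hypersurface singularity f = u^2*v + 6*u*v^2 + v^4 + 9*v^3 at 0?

D_{5}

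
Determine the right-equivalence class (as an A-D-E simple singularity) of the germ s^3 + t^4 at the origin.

E_{6}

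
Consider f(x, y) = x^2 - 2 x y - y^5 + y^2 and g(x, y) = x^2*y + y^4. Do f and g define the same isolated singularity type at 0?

No.

The Hessian of f at 0 is [[2, -2], [-2, 2]] with rank 1, so corank 1. A Groebner basis of the Jacobian ideal J(f) in C{x,y} is {y^4, x - y}; counting standard monomials gives mu = 4. Corank 1: A-series; mu = 4 gives A_4. The Hessian of g at 0 is [[0, 0], [0, 0]] with rank 0, so corank 2. A Groebner basis of the Jacobian ideal J(g) in C{x,y} is {x^3, x^2/4 + y^3, x*y}; counting standard monomials gives mu = 5. Corank 2; j^3 = x^2*y has shape L^2 M (L != M), so D-series; mu = 5 gives D_5. f is A_4 but g is D_5, hence not right-equivalent.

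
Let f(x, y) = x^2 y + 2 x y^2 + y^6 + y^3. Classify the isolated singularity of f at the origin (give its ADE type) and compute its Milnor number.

The Hessian of f at 0 has rank 0. Corank 2; j^3 = y*(x + y)^2 has shape L^2 M (L != M), so D-series; mu = 7 gives D_7.

Type D_7, Milnor number mu = 7.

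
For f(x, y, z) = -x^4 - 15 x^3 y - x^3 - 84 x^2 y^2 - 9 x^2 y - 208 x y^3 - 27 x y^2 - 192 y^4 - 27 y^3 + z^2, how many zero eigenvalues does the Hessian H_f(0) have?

The Hessian at 0 is [[0, 0, 0], [0, 0, 0], [0, 0, 2]] of rank 1; hence corank 2.

2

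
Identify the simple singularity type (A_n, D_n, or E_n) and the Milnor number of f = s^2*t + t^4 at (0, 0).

Type D_5, Milnor number mu = 5.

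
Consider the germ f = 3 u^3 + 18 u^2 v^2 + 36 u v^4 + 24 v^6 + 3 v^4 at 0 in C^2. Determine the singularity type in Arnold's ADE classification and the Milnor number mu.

The Hessian of f at 0 is [[0, 0], [0, 0]] with rank 0, so corank 2. A Groebner basis of the Jacobian ideal J(f) in C{u,v} is {u^3, u^2*v, u^2/4 + u*v^2, v^3}; counting standard monomials gives mu = 6. Corank 2; j^3 = 3*u^3 is a perfect cube, so E-series; the 4-jet and mu = 6 give E_6.

Type E_{6}, Milnor number mu = 6.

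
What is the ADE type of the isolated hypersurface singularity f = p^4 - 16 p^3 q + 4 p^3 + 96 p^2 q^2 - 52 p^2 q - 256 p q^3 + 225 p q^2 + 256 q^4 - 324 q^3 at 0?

D_{5}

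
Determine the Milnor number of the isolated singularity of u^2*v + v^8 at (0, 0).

9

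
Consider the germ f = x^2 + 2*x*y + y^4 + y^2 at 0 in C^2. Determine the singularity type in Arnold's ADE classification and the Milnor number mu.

The Hessian of f at 0 has rank 1. Corank 1: A-series; mu = 3 gives A_3.

Type A_{3}, Milnor number mu = 3.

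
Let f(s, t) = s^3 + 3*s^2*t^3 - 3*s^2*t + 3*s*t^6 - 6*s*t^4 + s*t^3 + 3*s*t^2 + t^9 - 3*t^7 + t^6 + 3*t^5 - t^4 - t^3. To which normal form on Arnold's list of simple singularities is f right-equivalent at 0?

The Hessian of f at 0 has rank 0. Corank 2; j^3 = (s - t)^3 is a perfect cube, so E-series; the 4-jet and mu = 7 give E_7.

E7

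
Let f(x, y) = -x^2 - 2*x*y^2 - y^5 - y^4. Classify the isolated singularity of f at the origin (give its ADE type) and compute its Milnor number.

Type A_4, Milnor number mu = 4.

The Hessian of f at 0 is [[-2, 0], [0, 0]] with rank 1, so corank 1. A Groebner basis of the Jacobian ideal J(f) in C{x,y} is {x^2, x + y^2}; counting standard monomials gives mu = 4. Corank 1: A-series; mu = 4 gives A_4.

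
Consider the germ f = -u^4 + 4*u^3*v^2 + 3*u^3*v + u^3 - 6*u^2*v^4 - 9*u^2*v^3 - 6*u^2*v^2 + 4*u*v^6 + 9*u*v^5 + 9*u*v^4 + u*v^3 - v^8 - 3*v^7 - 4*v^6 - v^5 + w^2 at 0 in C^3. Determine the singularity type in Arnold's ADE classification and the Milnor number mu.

The Hessian of f at 0 has rank 1. Corank 2; j^3 = u^3 is a perfect cube, so E-series; the 4-jet and mu = 7 give E_7.

Type E_{7}, Milnor number mu = 7.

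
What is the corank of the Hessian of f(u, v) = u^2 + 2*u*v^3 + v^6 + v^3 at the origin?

1

The Hessian at 0 is [[2, 0], [0, 0]] of rank 1; hence corank 1.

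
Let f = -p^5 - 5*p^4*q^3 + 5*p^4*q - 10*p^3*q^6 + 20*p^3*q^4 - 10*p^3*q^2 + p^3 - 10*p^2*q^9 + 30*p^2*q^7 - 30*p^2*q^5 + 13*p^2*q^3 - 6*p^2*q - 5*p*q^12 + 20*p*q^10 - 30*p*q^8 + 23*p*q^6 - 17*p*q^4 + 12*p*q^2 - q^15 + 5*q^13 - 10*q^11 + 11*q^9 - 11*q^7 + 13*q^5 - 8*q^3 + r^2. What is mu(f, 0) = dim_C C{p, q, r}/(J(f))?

The Hessian of f at 0 is [[0, 0, 0], [0, 0, 0], [0, 0, 2]] with rank 1, so corank 2. A Groebner basis of the Jacobian ideal J(f) in C{p,q,r} is {-7*p^2/2 + p*q^3 + 14*p*q - 14*q^2, -2*p^2 + 8*p*q + q^4 - 8*q^2, p^3 - 12*p*q^2 + 16*q^3, p^2*q - 4*p*q^2 + 4*q^3, r}; counting standard monomials gives mu = 8. Corank 2; j^3 = (p - 2*q)^3 is a perfect cube, so E-series; the 5-jet and mu = 8 give E_8.

8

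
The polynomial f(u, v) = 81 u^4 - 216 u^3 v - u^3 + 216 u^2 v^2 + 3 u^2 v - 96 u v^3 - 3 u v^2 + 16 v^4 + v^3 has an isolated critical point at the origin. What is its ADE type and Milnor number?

The Hessian of f at 0 is [[0, 0], [0, 0]] with rank 0, so corank 2. A Groebner basis of the Jacobian ideal J(f) in C{u,v} is {v^4, u*v^2 - 8*v^3/9, u^2 - 2*u*v + v^2}; counting standard monomials gives mu = 6. Corank 2; j^3 = -(u - v)^3 is a perfect cube, so E-series; the 4-jet and mu = 6 give E_6.

Type E_6, Milnor number mu = 6.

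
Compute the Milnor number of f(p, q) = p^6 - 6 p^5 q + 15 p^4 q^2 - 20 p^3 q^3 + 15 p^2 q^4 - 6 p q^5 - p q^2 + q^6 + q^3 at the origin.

7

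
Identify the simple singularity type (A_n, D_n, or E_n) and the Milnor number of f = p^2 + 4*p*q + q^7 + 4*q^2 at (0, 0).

Type A_{6}, Milnor number mu = 6.

The Hessian of f at 0 has rank 1. Corank 1: A-series; mu = 6 gives A_6.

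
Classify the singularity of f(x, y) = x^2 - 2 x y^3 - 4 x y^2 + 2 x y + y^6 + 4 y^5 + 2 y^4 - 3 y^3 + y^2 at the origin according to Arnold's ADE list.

A_2

The Hessian of f at 0 is [[2, 2], [2, 2]] with rank 1, so corank 1. A Groebner basis of the Jacobian ideal J(f) in C{x,y} is {y^2, x + y}; counting standard monomials gives mu = 2. Corank 1: A-series; mu = 2 gives A_2.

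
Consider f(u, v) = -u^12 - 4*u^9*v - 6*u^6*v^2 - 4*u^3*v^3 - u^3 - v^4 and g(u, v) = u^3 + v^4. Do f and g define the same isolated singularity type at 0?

The Hessian of f at 0 is [[0, 0], [0, 0]] with rank 0, so corank 2. A Groebner basis of the Jacobian ideal J(f) in C{u,v} is {v^3, u^2}; counting standard monomials gives mu = 6. Corank 2; j^3 = -u^3 is a perfect cube, so E-series; the 4-jet and mu = 6 give E_6. The Hessian of g at 0 is [[0, 0], [0, 0]] with rank 0, so corank 2. A Groebner basis of the Jacobian ideal J(g) in C{u,v} is {v^3, u^2}; counting standard monomials gives mu = 6. Corank 2; j^3 = u^3 is a perfect cube, so E-series; the 4-jet and mu = 6 give E_6. Both have type E_6, hence right-equivalent.

Yes.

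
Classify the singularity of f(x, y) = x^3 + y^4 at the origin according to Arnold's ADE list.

E_{6}

The Hessian of f at 0 is [[0, 0], [0, 0]] with rank 0, so corank 2. A Groebner basis of the Jacobian ideal J(f) in C{x,y} is {y^3, x^2}; counting standard monomials gives mu = 6. Corank 2; j^3 = x^3 is a perfect cube, so E-series; the 4-jet and mu = 6 give E_6.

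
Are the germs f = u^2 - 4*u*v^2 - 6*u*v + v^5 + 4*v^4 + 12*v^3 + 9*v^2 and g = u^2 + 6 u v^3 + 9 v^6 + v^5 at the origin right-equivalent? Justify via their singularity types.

Yes.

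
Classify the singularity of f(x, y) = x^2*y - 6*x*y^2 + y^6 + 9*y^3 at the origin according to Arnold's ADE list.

D_{7}

The Hessian of f at 0 has rank 0. Corank 2; j^3 = y*(x - 3*y)^2 has shape L^2 M (L != M), so D-series; mu = 7 gives D_7.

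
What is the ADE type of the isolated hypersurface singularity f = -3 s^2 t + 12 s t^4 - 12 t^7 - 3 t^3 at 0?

The Hessian of f at 0 has rank 0. Corank 2; j^3 = -3*t*(s^2 + t^2) splits into three distinct lines over C (the quadratic factor has nonzero discriminant), so D_4.

D_4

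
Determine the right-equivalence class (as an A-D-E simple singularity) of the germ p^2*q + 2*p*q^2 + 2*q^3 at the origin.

D4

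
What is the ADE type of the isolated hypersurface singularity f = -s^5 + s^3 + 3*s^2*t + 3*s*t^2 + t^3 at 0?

E_8

The Hessian of f at 0 has rank 0. Corank 2; j^3 = (s + t)^3 is a perfect cube, so E-series; the 5-jet and mu = 8 give E_8.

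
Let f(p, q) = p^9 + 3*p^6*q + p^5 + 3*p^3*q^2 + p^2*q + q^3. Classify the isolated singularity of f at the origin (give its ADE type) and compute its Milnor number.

Type D4, Milnor number mu = 4.

The Hessian of f at 0 has rank 0. Corank 2; j^3 = q*(p^2 + q^2) splits into three distinct lines over C (the quadratic factor has nonzero discriminant), so D_4.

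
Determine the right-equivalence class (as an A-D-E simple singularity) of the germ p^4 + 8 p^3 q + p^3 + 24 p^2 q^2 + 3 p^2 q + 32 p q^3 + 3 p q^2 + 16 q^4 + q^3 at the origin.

The Hessian of f at 0 has rank 0. Corank 2; j^3 = (p + q)^3 is a perfect cube, so E-series; the 4-jet and mu = 6 give E_6.

E6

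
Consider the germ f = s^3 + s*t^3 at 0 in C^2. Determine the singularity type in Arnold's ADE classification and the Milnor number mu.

Type E7, Milnor number mu = 7.

The Hessian of f at 0 is [[0, 0], [0, 0]] with rank 0, so corank 2. A Groebner basis of the Jacobian ideal J(f) in C{s,t} is {s^3, s*t^2, 3*s^2 + t^3}; counting standard monomials gives mu = 7. Corank 2; j^3 = s^3 is a perfect cube, so E-series; the 4-jet and mu = 7 give E_7.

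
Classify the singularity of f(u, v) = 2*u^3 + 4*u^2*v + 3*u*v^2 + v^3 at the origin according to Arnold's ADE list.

D4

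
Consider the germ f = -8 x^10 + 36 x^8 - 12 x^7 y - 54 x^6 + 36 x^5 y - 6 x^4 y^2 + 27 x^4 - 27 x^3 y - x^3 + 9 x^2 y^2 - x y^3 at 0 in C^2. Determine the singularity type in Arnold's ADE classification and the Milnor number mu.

The Hessian of f at 0 has rank 0. Corank 2; j^3 = -x^3 is a perfect cube, so E-series; the 4-jet and mu = 7 give E_7.

Type E_7, Milnor number mu = 7.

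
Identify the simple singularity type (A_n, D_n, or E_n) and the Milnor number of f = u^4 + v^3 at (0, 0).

Type E6, Milnor number mu = 6.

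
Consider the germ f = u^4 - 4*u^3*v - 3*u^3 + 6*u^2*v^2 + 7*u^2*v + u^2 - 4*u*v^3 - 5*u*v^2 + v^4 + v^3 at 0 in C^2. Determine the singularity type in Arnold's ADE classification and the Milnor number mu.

Type A_2, Milnor number mu = 2.

The Hessian of f at 0 has rank 1. Corank 1: A-series; mu = 2 gives A_2.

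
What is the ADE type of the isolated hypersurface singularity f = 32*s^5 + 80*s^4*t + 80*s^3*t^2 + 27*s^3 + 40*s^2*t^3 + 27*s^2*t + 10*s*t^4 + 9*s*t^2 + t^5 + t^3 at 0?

The Hessian of f at 0 has rank 0. Corank 2; j^3 = (3*s + t)^3 is a perfect cube, so E-series; the 5-jet and mu = 8 give E_8.

E8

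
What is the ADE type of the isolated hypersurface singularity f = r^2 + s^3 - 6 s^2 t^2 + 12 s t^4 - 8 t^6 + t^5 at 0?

E_{8}

The Hessian of f at 0 has rank 1. Corank 2; j^3 = s^3 is a perfect cube, so E-series; the 5-jet and mu = 8 give E_8.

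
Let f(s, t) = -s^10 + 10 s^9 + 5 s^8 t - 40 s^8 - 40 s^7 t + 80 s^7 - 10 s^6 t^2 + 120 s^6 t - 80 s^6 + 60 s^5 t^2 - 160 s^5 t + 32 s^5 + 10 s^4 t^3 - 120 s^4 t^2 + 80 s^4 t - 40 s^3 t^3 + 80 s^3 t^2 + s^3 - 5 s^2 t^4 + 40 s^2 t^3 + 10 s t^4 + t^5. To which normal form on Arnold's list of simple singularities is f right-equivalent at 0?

E8

The Hessian of f at 0 has rank 0. Corank 2; j^3 = s^3 is a perfect cube, so E-series; the 5-jet and mu = 8 give E_8.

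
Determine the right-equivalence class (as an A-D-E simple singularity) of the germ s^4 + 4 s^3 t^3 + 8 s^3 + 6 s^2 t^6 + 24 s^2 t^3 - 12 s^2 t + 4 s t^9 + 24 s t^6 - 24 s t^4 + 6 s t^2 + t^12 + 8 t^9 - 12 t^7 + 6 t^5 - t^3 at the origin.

E_{6}

The Hessian of f at 0 has rank 0. Corank 2; j^3 = (2*s - t)^3 is a perfect cube, so E-series; the 4-jet and mu = 6 give E_6.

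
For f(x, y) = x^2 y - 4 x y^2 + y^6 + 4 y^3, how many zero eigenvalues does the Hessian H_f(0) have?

The Hessian at 0 is [[0, 0], [0, 0]] of rank 0; hence corank 2.

2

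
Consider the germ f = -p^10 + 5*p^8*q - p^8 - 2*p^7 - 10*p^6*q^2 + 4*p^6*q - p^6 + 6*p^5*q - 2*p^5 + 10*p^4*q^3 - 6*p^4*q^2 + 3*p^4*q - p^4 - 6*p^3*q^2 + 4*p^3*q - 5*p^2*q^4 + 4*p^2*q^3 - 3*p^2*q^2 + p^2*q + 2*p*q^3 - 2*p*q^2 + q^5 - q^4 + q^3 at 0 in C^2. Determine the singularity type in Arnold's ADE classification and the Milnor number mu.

Type D_5, Milnor number mu = 5.

The Hessian of f at 0 has rank 0. Corank 2; j^3 = q*(p - q)^2 has shape L^2 M (L != M), so D-series; mu = 5 gives D_5.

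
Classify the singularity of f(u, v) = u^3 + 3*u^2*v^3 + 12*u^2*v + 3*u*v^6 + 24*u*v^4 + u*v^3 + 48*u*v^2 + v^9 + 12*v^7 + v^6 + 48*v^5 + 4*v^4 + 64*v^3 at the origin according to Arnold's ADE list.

E_{7}

The Hessian of f at 0 has rank 0. Corank 2; j^3 = (u + 4*v)^3 is a perfect cube, so E-series; the 4-jet and mu = 7 give E_7.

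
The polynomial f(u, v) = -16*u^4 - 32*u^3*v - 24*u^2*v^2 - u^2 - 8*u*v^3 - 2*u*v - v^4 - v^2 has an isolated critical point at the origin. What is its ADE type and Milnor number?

Type A_3, Milnor number mu = 3.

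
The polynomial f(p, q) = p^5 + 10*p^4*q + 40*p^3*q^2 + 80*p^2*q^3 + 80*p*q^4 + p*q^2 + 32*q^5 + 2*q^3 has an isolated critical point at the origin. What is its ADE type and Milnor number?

Type D6, Milnor number mu = 6.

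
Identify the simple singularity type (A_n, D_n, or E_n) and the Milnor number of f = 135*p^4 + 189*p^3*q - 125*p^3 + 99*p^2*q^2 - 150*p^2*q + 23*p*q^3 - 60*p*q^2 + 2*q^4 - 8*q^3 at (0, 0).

Type E_7, Milnor number mu = 7.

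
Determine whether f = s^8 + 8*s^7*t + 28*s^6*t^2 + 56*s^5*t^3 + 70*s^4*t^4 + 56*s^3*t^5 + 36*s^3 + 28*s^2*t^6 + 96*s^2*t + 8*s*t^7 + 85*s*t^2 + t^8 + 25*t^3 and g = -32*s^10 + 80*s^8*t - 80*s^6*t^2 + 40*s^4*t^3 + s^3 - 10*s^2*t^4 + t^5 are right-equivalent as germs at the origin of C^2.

The Hessian of f at 0 has rank 0. Corank 2; j^3 = (s + t)*(6*s + 5*t)^2 has shape L^2 M (L != M), so D-series; mu = 9 gives D_9. The Hessian of g at 0 has rank 0. Corank 2; j^3 = s^3 is a perfect cube, so E-series; the 5-jet and mu = 8 give E_8. f is D_9 but g is E_8, hence not right-equivalent.

No.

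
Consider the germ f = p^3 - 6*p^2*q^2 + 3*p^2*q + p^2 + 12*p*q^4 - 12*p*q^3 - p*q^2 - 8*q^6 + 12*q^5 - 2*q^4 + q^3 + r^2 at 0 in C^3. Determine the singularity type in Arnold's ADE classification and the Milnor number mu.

Type A_2, Milnor number mu = 2.

The Hessian of f at 0 has rank 2. Corank 1: A-series; mu = 2 gives A_2.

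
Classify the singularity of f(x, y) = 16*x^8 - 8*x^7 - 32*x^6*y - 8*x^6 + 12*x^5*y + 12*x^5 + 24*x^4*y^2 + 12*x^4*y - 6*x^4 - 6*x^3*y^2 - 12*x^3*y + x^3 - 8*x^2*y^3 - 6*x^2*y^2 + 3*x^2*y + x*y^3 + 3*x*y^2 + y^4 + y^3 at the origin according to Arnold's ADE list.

The Hessian of f at 0 has rank 0. Corank 2; j^3 = (x + y)^3 is a perfect cube, so E-series; the 4-jet and mu = 7 give E_7.

E_{7}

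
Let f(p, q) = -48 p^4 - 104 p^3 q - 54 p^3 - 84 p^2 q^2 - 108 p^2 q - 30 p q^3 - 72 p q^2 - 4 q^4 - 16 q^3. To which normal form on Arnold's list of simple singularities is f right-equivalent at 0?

The Hessian of f at 0 has rank 0. Corank 2; j^3 = -2*(3*p + 2*q)^3 is a perfect cube, so E-series; the 4-jet and mu = 7 give E_7.

E_7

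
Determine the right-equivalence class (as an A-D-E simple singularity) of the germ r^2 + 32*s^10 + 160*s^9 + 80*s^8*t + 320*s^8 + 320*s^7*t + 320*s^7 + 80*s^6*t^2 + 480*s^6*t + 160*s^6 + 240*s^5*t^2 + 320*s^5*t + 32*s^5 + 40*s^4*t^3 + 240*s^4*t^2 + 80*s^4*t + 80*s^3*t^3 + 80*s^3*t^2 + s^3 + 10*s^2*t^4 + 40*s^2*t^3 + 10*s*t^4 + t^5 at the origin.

E8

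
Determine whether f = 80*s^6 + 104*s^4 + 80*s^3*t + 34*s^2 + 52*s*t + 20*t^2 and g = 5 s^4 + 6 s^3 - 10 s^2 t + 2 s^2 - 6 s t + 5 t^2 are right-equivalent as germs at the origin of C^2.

Yes.

The Hessian of f at 0 has rank 2. Corank 0: nondegenerate Morse point, so A_1. The Hessian of g at 0 has rank 2. Corank 0: nondegenerate Morse point, so A_1. Both have type A_1, hence right-equivalent.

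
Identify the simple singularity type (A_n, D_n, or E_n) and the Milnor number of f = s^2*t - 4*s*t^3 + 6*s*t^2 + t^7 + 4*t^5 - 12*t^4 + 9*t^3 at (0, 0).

The Hessian of f at 0 has rank 0. Corank 2; j^3 = t*(s + 3*t)^2 has shape L^2 M (L != M), so D-series; mu = 8 gives D_8.

Type D_{8}, Milnor number mu = 8.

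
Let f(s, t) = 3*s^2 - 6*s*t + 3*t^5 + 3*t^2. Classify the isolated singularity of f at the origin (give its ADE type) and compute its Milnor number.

Type A_{4}, Milnor number mu = 4.

The Hessian of f at 0 has rank 1. Corank 1: A-series; mu = 4 gives A_4.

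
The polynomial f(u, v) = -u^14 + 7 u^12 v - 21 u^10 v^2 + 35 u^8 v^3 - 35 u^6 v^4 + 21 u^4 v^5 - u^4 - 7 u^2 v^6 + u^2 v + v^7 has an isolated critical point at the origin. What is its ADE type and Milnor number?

Type D_{8}, Milnor number mu = 8.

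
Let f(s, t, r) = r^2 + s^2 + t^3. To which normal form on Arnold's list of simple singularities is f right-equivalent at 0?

A2

The Hessian of f at 0 has rank 2. Corank 1: A-series; mu = 2 gives A_2.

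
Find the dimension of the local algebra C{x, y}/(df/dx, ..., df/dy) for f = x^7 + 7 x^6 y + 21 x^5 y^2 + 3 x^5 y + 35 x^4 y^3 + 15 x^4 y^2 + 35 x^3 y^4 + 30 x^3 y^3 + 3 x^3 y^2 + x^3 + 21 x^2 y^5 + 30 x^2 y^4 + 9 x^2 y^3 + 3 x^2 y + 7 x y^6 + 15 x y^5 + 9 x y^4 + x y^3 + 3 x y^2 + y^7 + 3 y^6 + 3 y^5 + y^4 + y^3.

7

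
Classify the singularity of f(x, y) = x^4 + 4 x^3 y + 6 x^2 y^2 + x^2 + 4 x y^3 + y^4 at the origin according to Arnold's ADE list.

The Hessian of f at 0 is [[2, 0], [0, 0]] with rank 1, so corank 1. A Groebner basis of the Jacobian ideal J(f) in C{x,y} is {y^3, x}; counting standard monomials gives mu = 3. Corank 1: A-series; mu = 3 gives A_3.

A_{3}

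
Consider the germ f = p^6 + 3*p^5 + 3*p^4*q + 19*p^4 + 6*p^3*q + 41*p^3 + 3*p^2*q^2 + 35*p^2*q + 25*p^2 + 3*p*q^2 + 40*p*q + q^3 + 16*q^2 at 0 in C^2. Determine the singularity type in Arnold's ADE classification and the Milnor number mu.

Type A2, Milnor number mu = 2.

The Hessian of f at 0 has rank 1. Corank 1: A-series; mu = 2 gives A_2.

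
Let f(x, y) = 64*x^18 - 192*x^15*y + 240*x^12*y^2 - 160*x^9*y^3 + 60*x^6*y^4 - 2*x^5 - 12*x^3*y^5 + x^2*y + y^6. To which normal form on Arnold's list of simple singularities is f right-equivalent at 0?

D7

The Hessian of f at 0 has rank 0. Corank 2; j^3 = x^2*y has shape L^2 M (L != M), so D-series; mu = 7 gives D_7.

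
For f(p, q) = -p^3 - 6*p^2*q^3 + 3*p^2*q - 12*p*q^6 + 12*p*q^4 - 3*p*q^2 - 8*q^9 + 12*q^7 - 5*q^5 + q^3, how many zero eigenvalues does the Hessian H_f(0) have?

2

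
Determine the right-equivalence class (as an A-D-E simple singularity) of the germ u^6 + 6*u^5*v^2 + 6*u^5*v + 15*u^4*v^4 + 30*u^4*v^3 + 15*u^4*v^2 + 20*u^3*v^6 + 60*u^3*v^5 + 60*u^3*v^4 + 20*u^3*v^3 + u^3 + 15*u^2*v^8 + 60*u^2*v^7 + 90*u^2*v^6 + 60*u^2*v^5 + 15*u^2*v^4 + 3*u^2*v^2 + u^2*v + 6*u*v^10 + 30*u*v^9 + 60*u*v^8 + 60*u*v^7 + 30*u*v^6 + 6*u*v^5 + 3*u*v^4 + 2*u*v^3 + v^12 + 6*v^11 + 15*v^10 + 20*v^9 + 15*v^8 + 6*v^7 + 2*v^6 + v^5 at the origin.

D7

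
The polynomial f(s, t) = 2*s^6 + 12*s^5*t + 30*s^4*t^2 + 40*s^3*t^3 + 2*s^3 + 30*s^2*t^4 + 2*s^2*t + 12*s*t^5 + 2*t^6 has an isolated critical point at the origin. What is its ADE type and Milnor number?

The Hessian of f at 0 has rank 0. Corank 2; j^3 = 2*s^2*(s + t) has shape L^2 M (L != M), so D-series; mu = 7 gives D_7.

Type D_{7}, Milnor number mu = 7.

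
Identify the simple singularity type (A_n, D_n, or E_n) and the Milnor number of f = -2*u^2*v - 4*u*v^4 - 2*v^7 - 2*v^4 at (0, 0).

The Hessian of f at 0 has rank 0. Corank 2; j^3 = -2*u^2*v has shape L^2 M (L != M), so D-series; mu = 5 gives D_5.

Type D_{5}, Milnor number mu = 5.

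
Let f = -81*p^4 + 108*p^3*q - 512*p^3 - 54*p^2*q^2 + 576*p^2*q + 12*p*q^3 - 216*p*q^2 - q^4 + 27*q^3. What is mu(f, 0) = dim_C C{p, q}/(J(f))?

6

The Hessian of f at 0 is [[0, 0], [0, 0]] with rank 0, so corank 2. A Groebner basis of the Jacobian ideal J(f) in C{p,q} is {q^4, p*q^2 - 13*q^3/36, p^2 - 3*p*q/4 + 9*q^2/64}; counting standard monomials gives mu = 6. Corank 2; j^3 = -(8*p - 3*q)^3 is a perfect cube, so E-series; the 4-jet and mu = 6 give E_6.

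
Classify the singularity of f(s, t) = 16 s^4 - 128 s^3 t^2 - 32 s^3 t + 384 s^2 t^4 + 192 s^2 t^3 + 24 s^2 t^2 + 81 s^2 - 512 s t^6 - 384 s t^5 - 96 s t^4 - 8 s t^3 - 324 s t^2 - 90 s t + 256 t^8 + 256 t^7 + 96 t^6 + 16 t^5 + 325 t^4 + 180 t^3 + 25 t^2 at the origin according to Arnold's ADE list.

A_3

The Hessian of f at 0 is [[162, -90], [-90, 50]] with rank 1, so corank 1. A Groebner basis of the Jacobian ideal J(f) in C{s,t} is {s^2 - 25*s/162 + 125*t/1458, s*t - 5*s/18 + 25*t/162, -s/2 + t^2 + 5*t/18}; counting standard monomials gives mu = 3. Corank 1: A-series; mu = 3 gives A_3.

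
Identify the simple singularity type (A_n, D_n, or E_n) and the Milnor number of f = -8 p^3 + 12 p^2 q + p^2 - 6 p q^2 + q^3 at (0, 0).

The Hessian of f at 0 has rank 1. Corank 1: A-series; mu = 2 gives A_2.

Type A2, Milnor number mu = 2.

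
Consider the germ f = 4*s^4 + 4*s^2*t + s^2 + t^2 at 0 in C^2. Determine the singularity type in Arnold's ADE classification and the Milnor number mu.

Type A1, Milnor number mu = 1.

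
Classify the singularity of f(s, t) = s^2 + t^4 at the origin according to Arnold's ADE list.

The Hessian of f at 0 has rank 1. Corank 1: A-series; mu = 3 gives A_3.

A_3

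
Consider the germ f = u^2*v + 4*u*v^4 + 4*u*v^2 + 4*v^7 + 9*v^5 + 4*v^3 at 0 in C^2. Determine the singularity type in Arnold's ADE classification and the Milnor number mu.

The Hessian of f at 0 has rank 0. Corank 2; j^3 = v*(u + 2*v)^2 has shape L^2 M (L != M), so D-series; mu = 6 gives D_6.

Type D_{6}, Milnor number mu = 6.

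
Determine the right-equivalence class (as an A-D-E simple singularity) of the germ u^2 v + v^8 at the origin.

The Hessian of f at 0 has rank 0. Corank 2; j^3 = u^2*v has shape L^2 M (L != M), so D-series; mu = 9 gives D_9.

D_9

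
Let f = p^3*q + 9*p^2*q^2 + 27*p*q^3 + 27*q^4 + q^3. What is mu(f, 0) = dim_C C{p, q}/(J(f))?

7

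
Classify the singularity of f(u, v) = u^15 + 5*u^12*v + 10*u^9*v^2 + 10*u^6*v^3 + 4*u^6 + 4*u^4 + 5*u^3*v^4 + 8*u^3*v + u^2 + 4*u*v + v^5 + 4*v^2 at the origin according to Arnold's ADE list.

The Hessian of f at 0 has rank 1. Corank 1: A-series; mu = 4 gives A_4.

A_{4}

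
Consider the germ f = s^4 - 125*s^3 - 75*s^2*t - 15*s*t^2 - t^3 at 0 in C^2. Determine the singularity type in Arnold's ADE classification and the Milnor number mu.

Type E_{6}, Milnor number mu = 6.

The Hessian of f at 0 has rank 0. Corank 2; j^3 = -(5*s + t)^3 is a perfect cube, so E-series; the 4-jet and mu = 6 give E_6.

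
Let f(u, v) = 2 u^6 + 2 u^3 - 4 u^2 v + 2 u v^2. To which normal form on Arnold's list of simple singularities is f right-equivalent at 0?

The Hessian of f at 0 is [[0, 0], [0, 0]] with rank 0, so corank 2. A Groebner basis of the Jacobian ideal J(f) in C{u,v} is {-u*v/6 + v^5 + v^2/6, u*v^2 - v^3, u^2 - u*v}; counting standard monomials gives mu = 7. Corank 2; j^3 = 2*u*(u - v)^2 has shape L^2 M (L != M), so D-series; mu = 7 gives D_7.

D_{7}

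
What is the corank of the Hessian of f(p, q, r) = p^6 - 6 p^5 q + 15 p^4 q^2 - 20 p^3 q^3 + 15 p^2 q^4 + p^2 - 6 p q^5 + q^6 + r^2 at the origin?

Hessian at 0 has rank 2.

1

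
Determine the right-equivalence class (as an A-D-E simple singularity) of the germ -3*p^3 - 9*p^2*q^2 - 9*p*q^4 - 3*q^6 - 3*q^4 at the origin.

E6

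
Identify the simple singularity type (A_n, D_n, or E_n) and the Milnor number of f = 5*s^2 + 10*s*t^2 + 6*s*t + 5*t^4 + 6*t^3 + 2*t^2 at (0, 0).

Type A_1, Milnor number mu = 1.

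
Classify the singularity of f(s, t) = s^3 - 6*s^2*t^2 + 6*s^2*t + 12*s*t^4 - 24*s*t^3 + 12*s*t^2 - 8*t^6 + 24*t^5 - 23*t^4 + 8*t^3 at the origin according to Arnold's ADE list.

The Hessian of f at 0 is [[0, 0], [0, 0]] with rank 0, so corank 2. A Groebner basis of the Jacobian ideal J(f) in C{s,t} is {s^3 - 3*s^2 - 12*s*t - 12*t^2, s^2*t + s^2 + 4*s*t + 4*t^2, -s^2/4 + s*t^2 - s*t - t^2, t^3}; counting standard monomials gives mu = 6. Corank 2; j^3 = (s + 2*t)^3 is a perfect cube, so E-series; the 4-jet and mu = 6 give E_6.

E6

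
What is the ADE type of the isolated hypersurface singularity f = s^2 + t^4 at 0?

A3

The Hessian of f at 0 is [[2, 0], [0, 0]] with rank 1, so corank 1. A Groebner basis of the Jacobian ideal J(f) in C{s,t} is {t^3, s}; counting standard monomials gives mu = 3. Corank 1: A-series; mu = 3 gives A_3.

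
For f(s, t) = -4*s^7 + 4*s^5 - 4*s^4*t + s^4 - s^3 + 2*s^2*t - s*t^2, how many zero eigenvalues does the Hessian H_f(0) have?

2

Hessian at 0 has rank 0.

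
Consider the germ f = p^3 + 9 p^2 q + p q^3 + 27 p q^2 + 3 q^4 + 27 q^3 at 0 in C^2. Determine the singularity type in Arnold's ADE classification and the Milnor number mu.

Type E7, Milnor number mu = 7.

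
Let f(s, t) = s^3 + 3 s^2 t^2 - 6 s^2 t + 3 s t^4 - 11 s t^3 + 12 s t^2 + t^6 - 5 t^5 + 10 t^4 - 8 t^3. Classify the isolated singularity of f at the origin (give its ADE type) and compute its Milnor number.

Type E_{7}, Milnor number mu = 7.

The Hessian of f at 0 is [[0, 0], [0, 0]] with rank 0, so corank 2. A Groebner basis of the Jacobian ideal J(f) in C{s,t} is {-s^2 + 4*s*t + t^4 - t^3/3 - 4*t^2, s^3 + 14*s^2 - 56*s*t - 10*t^3/3 + 56*t^2, s^2*t + 13*s^2/3 - 52*s*t/3 - 23*t^3/9 + 52*t^2/3, s^2 + s*t^2 - 4*s*t - 5*t^3/3 + 4*t^2}; counting standard monomials gives mu = 7. Corank 2; j^3 = (s - 2*t)^3 is a perfect cube, so E-series; the 4-jet and mu = 7 give E_7.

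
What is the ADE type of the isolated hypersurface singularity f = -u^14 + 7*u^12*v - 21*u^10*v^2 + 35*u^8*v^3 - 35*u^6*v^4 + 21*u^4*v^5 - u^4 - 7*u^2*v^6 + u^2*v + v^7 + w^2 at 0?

The Hessian of f at 0 is [[0, 0, 0], [0, 0, 0], [0, 0, 2]] with rank 1, so corank 2. A Groebner basis of the Jacobian ideal J(f) in C{u,v,w} is {u^2/7 + v^6, u^3, u*v, w}; counting standard monomials gives mu = 8. Corank 2; j^3 = u^2*v has shape L^2 M (L != M), so D-series; mu = 8 gives D_8.

D_8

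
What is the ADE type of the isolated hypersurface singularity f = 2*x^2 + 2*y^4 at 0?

The Hessian of f at 0 has rank 1. Corank 1: A-series; mu = 3 gives A_3.

A3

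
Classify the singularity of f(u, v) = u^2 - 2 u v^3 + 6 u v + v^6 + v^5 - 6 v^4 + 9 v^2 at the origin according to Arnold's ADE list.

The Hessian of f at 0 has rank 1. Corank 1: A-series; mu = 4 gives A_4.

A4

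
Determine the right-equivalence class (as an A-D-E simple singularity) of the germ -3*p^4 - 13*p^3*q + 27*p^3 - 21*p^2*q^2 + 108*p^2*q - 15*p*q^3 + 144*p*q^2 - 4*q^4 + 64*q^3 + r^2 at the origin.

The Hessian of f at 0 is [[0, 0, 0], [0, 0, 0], [0, 0, 2]] with rank 1, so corank 2. A Groebner basis of the Jacobian ideal J(f) in C{p,q,r} is {19683*p^2 + 52488*p*q + q^4 + 27*q^3 + 34992*q^2, p^3 - 756*p^2 - 2016*p*q + 4*q^3/3 - 1344*q^2, p^2*q + 405*p^2 + 1080*p*q - 11*q^3/9 + 720*q^2, -162*p^2 + p*q^2 - 432*p*q + 10*q^3/9 - 288*q^2, r}; counting standard monomials gives mu = 7. Corank 2; j^3 = (3*p + 4*q)^3 is a perfect cube, so E-series; the 4-jet and mu = 7 give E_7.

E_{7}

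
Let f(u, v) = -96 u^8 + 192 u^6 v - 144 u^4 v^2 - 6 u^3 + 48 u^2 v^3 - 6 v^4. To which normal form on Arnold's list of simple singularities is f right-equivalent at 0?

E_6

The Hessian of f at 0 has rank 0. Corank 2; j^3 = -6*u^3 is a perfect cube, so E-series; the 4-jet and mu = 6 give E_6.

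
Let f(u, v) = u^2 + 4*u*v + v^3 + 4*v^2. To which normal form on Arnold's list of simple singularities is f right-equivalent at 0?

A_{2}

The Hessian of f at 0 has rank 1. Corank 1: A-series; mu = 2 gives A_2.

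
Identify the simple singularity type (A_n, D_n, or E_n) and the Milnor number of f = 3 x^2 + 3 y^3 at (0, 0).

Type A_{2}, Milnor number mu = 2.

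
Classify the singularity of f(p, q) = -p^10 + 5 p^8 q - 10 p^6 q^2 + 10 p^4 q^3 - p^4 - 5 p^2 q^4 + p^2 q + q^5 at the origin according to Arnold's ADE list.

D_6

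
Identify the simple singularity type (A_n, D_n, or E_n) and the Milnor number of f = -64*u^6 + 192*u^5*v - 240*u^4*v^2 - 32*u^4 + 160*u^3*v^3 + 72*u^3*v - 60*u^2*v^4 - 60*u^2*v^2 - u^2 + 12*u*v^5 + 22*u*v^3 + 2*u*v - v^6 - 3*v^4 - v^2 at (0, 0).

The Hessian of f at 0 is [[-2, 2], [2, -2]] with rank 1, so corank 1. A Groebner basis of the Jacobian ideal J(f) in C{u,v} is {v^3, u - v}; counting standard monomials gives mu = 3. Corank 1: A-series; mu = 3 gives A_3.

Type A_{3}, Milnor number mu = 3.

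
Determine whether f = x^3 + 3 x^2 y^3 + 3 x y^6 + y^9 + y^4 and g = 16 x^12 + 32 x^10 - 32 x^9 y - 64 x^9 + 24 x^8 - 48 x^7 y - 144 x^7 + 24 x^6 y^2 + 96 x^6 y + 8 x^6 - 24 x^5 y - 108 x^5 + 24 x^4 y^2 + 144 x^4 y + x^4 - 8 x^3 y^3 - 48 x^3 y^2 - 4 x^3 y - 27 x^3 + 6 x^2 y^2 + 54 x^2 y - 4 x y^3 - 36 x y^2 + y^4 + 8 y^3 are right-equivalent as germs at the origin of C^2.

Yes.

The Hessian of f at 0 has rank 0. Corank 2; j^3 = x^3 is a perfect cube, so E-series; the 4-jet and mu = 6 give E_6. The Hessian of g at 0 has rank 0. Corank 2; j^3 = -(3*x - 2*y)^3 is a perfect cube, so E-series; the 4-jet and mu = 6 give E_6. Both have type E_6, hence right-equivalent.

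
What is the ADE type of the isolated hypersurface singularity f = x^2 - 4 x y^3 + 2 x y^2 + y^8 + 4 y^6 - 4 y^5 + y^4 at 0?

The Hessian of f at 0 has rank 1. Corank 1: A-series; mu = 7 gives A_7.

A_7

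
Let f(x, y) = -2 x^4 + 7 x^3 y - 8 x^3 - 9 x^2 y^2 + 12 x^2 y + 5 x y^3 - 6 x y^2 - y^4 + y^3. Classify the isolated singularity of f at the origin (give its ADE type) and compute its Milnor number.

The Hessian of f at 0 has rank 0. Corank 2; j^3 = -(2*x - y)^3 is a perfect cube, so E-series; the 4-jet and mu = 7 give E_7.

Type E_7, Milnor number mu = 7.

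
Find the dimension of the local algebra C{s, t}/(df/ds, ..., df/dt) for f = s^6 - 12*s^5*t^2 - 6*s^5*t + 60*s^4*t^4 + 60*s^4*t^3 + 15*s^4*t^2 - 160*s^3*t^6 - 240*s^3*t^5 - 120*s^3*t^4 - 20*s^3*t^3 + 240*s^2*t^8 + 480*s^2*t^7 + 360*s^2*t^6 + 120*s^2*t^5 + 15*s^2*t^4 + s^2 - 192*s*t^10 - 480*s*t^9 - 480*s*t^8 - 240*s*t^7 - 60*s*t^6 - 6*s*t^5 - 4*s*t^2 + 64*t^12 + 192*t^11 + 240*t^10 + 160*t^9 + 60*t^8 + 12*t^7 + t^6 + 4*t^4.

The Hessian of f at 0 has rank 1. Corank 1: A-series; mu = 5 gives A_5.

5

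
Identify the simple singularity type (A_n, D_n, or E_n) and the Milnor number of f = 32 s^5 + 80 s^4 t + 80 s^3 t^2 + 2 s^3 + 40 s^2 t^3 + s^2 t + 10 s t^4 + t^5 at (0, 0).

Type D6, Milnor number mu = 6.

The Hessian of f at 0 has rank 0. Corank 2; j^3 = s^2*(2*s + t) has shape L^2 M (L != M), so D-series; mu = 6 gives D_6.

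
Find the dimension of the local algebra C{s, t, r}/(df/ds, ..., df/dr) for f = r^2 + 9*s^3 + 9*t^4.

6

The Hessian of f at 0 has rank 1. Corank 2; j^3 = 9*s^3 is a perfect cube, so E-series; the 4-jet and mu = 6 give E_6.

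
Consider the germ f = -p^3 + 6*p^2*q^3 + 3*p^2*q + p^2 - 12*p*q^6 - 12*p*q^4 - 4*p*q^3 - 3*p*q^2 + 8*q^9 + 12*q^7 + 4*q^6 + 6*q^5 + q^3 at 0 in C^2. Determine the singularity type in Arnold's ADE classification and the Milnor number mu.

Type A_2, Milnor number mu = 2.

The Hessian of f at 0 has rank 1. Corank 1: A-series; mu = 2 gives A_2.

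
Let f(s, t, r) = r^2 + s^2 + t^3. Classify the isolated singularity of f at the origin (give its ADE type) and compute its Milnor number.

Type A_{2}, Milnor number mu = 2.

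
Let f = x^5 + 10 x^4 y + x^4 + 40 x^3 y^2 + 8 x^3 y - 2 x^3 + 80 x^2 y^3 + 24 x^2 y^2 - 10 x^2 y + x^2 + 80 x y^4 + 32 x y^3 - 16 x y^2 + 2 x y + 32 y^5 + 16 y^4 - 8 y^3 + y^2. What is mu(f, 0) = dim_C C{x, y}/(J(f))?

4

The Hessian of f at 0 has rank 1. Corank 1: A-series; mu = 4 gives A_4.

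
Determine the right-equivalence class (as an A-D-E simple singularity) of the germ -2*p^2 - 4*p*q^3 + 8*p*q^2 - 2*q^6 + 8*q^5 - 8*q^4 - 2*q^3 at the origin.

A_2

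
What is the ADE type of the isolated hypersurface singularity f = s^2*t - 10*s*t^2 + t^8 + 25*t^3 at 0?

D_9

The Hessian of f at 0 has rank 0. Corank 2; j^3 = t*(s - 5*t)^2 has shape L^2 M (L != M), so D-series; mu = 9 gives D_9.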